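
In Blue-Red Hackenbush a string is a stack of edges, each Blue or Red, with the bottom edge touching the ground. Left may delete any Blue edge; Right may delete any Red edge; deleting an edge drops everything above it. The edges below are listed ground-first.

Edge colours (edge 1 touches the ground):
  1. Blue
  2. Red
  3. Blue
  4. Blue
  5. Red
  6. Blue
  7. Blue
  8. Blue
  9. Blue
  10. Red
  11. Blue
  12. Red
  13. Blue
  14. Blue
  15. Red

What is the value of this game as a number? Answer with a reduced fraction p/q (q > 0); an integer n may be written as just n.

14253/16384

Prefix values for Blue Red Blue Blue Red Blue Blue Blue Blue Red Blue Red Blue Blue Red via {L|R} + simplicity:
1 of 15 · B · max L 0 · min R +∞ so 1
2 of 15 · BR · max L 0 · min R 1 so 1/2
3 of 15 · BRB · max L 1/2 · min R 1 so 3/4
4 of 15 · BRBB · max L 3/4 · min R 1 so 7/8
5 of 15 · BRBBR · max L 3/4 · min R 7/8 so 13/16
6 of 15 · BRBBRB · max L 13/16 · min R 7/8 so 27/32
7 of 15 · BRBBRBB · max L 27/32 · min R 7/8 so 55/64
8 of 15 · BRBBRBBB · max L 55/64 · min R 7/8 so 111/128
9 of 15 · BRBBRBBBB · max L 111/128 · min R 7/8 so 223/256
10 of 15 · BRBBRBBBBR · max L 111/128 · min R 223/256 so 445/512
11 of 15 · BRBBRBBBBRB · max L 445/512 · min R 223/256 so 891/1024
12 of 15 · BRBBRBBBBRBR · max L 445/512 · min R 891/1024 so 1781/2048
13 of 15 · BRBBRBBBBRBRB · max L 1781/2048 · min R 891/1024 so 3563/4096
14 of 15 · BRBBRBBBBRBRBB · max L 3563/4096 · min R 891/1024 so 7127/8192
15 of 15 · BRBBRBBBBRBRBBR · max L 3563/4096 · min R 7127/8192 so 14253/16384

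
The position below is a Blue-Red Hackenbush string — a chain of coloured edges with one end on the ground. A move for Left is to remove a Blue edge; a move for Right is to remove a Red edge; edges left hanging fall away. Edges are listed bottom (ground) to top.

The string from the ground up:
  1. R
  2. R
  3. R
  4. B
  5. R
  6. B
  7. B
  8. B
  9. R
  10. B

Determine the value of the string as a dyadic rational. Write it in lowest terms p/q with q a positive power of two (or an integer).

-325/128

Recurse on prefixes of the 10-edge string R R R B R B B B R B:
1 of 10 · R · max L −∞ · min R 0 -> -1
2 of 10 · RR · max L −∞ · min R -1 -> -2
3 of 10 · RRR · max L −∞ · min R -2 -> -3
4 of 10 · RRRB · max L -3 · min R -2 -> -5/2
5 of 10 · RRRBR · max L -3 · min R -5/2 -> -11/4
6 of 10 · RRRBRB · max L -11/4 · min R -5/2 -> -21/8
7 of 10 · RRRBRBB · max L -21/8 · min R -5/2 -> -41/16
8 of 10 · RRRBRBBB · max L -41/16 · min R -5/2 -> -81/32
9 of 10 · RRRBRBBBR · max L -41/16 · min R -81/32 -> -163/64
10 of 10 · RRRBRBBBRB · max L -163/64 · min R -81/32 -> -325/128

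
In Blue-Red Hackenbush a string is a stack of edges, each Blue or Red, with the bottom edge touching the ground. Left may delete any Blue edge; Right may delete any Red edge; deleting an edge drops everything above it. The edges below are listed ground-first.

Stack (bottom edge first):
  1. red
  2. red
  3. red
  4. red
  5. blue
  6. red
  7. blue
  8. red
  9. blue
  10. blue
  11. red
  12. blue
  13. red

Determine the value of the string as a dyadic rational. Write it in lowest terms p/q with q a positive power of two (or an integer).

-1867/512

G(r) = { · | 0 } ⇒ -1
G(rr) = { · | -1; 0 } ⇒ -2
G(rrr) = { · | -2; -1; 0 } ⇒ -3
G(rrrr) = { · | -3; -2; -1; 0 } ⇒ -4
G(rrrrb) = { -4 | -3; -2; -1; 0 } ⇒ -7/2
G(rrrrbr) = { -4 | -7/2; -3; -2; -1; 0 } ⇒ -15/4
G(rrrrbrb) = { -4; -15/4 | -7/2; -3; -2; -1; 0 } ⇒ -29/8
G(rrrrbrbr) = { -4; -15/4 | -29/8; -7/2; -3; -2; -1; 0 } ⇒ -59/16
G(rrrrbrbrb) = { -4; -15/4; -59/16 | -29/8; -7/2; -3; -2; -1; 0 } ⇒ -117/32
G(rrrrbrbrbb) = { -4; -15/4; -59/16; -117/32 | -29/8; -7/2; -3; -2; -1; 0 } ⇒ -233/64
G(rrrrbrbrbbr) = { -4; -15/4; -59/16; -117/32 | -233/64; -29/8; -7/2; -3; -2; -1; 0 } ⇒ -467/128
G(rrrrbrbrbbrb) = { -4; -15/4; -59/16; -117/32; -467/128 | -233/64; -29/8; -7/2; -3; -2; -1; 0 } ⇒ -933/256
G(rrrrbrbrbbrbr) = { -4; -15/4; -59/16; -117/32; -467/128 | -933/256; -233/64; -29/8; -7/2; -3; -2; -1; 0 } ⇒ -1867/512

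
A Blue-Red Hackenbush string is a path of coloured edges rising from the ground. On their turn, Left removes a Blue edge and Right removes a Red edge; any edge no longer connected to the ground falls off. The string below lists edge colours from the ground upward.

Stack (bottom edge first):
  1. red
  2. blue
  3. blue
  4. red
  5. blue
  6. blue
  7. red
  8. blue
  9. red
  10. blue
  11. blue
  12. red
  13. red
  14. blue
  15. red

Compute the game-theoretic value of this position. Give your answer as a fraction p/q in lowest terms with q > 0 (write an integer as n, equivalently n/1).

-4763/16384

Prefix values for red blue blue red blue blue red blue red blue blue red red blue red via {L|R} + simplicity:
edge 1 of 15 (red): { — | 0 } => -1
edge 2 of 15 (blue): { -1 | 0 } => -1/2
edge 3 of 15 (blue): { -1 -1/2 | 0 } => -1/4
edge 4 of 15 (red): { -1 -1/2 | -1/4 0 } => -3/8
edge 5 of 15 (blue): { -1 -1/2 -3/8 | -1/4 0 } => -5/16
edge 6 of 15 (blue): { -1 -1/2 -3/8 -5/16 | -1/4 0 } => -9/32
edge 7 of 15 (red): { -1 -1/2 -3/8 -5/16 | -9/32 -1/4 0 } => -19/64
edge 8 of 15 (blue): { -1 -1/2 -3/8 -5/16 -19/64 | -9/32 -1/4 0 } => -37/128
edge 9 of 15 (red): { -1 -1/2 -3/8 -5/16 -19/64 | -37/128 -9/32 -1/4 0 } => -75/256
edge 10 of 15 (blue): { -1 -1/2 -3/8 -5/16 -19/64 -75/256 | -37/128 -9/32 -1/4 0 } => -149/512
edge 11 of 15 (blue): { -1 -1/2 -3/8 -5/16 -19/64 -75/256 -149/512 | -37/128 -9/32 -1/4 0 } => -297/1024
edge 12 of 15 (red): { -1 -1/2 -3/8 -5/16 -19/64 -75/256 -149/512 | -297/1024 -37/128 -9/32 -1/4 0 } => -595/2048
edge 13 of 15 (red): { -1 -1/2 -3/8 -5/16 -19/64 -75/256 -149/512 | -595/2048 -297/1024 -37/128 -9/32 -1/4 0 } => -1191/4096
edge 14 of 15 (blue): { -1 -1/2 -3/8 -5/16 -19/64 -75/256 -149/512 -1191/4096 | -595/2048 -297/1024 -37/128 -9/32 -1/4 0 } => -2381/8192
edge 15 of 15 (red): { -1 -1/2 -3/8 -5/16 -19/64 -75/256 -149/512 -1191/4096 | -2381/8192 -595/2048 -297/1024 -37/128 -9/32 -1/4 0 } => -4763/16384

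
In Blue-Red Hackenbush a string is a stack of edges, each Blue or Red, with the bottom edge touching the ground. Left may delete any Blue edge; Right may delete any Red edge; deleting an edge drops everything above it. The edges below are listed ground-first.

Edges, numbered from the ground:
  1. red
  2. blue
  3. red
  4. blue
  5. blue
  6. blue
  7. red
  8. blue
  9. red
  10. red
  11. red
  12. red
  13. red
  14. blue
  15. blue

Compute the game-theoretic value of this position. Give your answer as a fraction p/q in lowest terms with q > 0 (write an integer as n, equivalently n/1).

val_1 [r]  L=[—]  R=[0]  gives -1
val_2 [rb]  L=[-1]  R=[0]  gives -1/2
val_3 [rbr]  L=[-1]  R=[-1/2, 0]  gives -3/4
val_4 [rbrb]  L=[-1, -3/4]  R=[-1/2, 0]  gives -5/8
val_5 [rbrbb]  L=[-1, -3/4, -5/8]  R=[-1/2, 0]  gives -9/16
val_6 [rbrbbb]  L=[-1, -3/4, -5/8, -9/16]  R=[-1/2, 0]  gives -17/32
val_7 [rbrbbbr]  L=[-1, -3/4, -5/8, -9/16]  R=[-17/32, -1/2, 0]  gives -35/64
val_8 [rbrbbbrb]  L=[-1, -3/4, -5/8, -9/16, -35/64]  R=[-17/32, -1/2, 0]  gives -69/128
val_9 [rbrbbbrbr]  L=[-1, -3/4, -5/8, -9/16, -35/64]  R=[-69/128, -17/32, -1/2, 0]  gives -139/256
val_10 [rbrbbbrbrr]  L=[-1, -3/4, -5/8, -9/16, -35/64]  R=[-139/256, -69/128, -17/32, -1/2, 0]  gives -279/512
val_11 [rbrbbbrbrrr]  L=[-1, -3/4, -5/8, -9/16, -35/64]  R=[-279/512, -139/256, -69/128, -17/32, -1/2, 0]  gives -559/1024
val_12 [rbrbbbrbrrrr]  L=[-1, -3/4, -5/8, -9/16, -35/64]  R=[-559/1024, -279/512, -139/256, -69/128, -17/32, -1/2, 0]  gives -1119/2048
val_13 [rbrbbbrbrrrrr]  L=[-1, -3/4, -5/8, -9/16, -35/64]  R=[-1119/2048, -559/1024, -279/512, -139/256, -69/128, -17/32, -1/2, 0]  gives -2239/4096
val_14 [rbrbbbrbrrrrrb]  L=[-1, -3/4, -5/8, -9/16, -35/64, -2239/4096]  R=[-1119/2048, -559/1024, -279/512, -139/256, -69/128, -17/32, -1/2, 0]  gives -4477/8192
val_15 [rbrbbbrbrrrrrbb]  L=[-1, -3/4, -5/8, -9/16, -35/64, -2239/4096, -4477/8192]  R=[-1119/2048, -559/1024, -279/512, -139/256, -69/128, -17/32, -1/2, 0]  gives -8953/16384

-8953/16384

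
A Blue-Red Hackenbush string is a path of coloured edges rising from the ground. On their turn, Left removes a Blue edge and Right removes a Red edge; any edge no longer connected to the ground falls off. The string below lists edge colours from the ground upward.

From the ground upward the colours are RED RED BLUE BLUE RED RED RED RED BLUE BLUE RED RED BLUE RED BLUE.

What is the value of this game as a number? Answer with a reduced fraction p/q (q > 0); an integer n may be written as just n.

edge 1 of 15 (RED): { — | 0 } -> -1
edge 2 of 15 (RED): { — | -1; 0 } -> -2
edge 3 of 15 (BLUE): { -2 | -1; 0 } -> -3/2
edge 4 of 15 (BLUE): { -2; -3/2 | -1; 0 } -> -5/4
edge 5 of 15 (RED): { -2; -3/2 | -5/4; -1; 0 } -> -11/8
edge 6 of 15 (RED): { -2; -3/2 | -11/8; -5/4; -1; 0 } -> -23/16
edge 7 of 15 (RED): { -2; -3/2 | -23/16; -11/8; -5/4; -1; 0 } -> -47/32
edge 8 of 15 (RED): { -2; -3/2 | -47/32; -23/16; -11/8; -5/4; -1; 0 } -> -95/64
edge 9 of 15 (BLUE): { -2; -3/2; -95/64 | -47/32; -23/16; -11/8; -5/4; -1; 0 } -> -189/128
edge 10 of 15 (BLUE): { -2; -3/2; -95/64; -189/128 | -47/32; -23/16; -11/8; -5/4; -1; 0 } -> -377/256
edge 11 of 15 (RED): { -2; -3/2; -95/64; -189/128 | -377/256; -47/32; -23/16; -11/8; -5/4; -1; 0 } -> -755/512
edge 12 of 15 (RED): { -2; -3/2; -95/64; -189/128 | -755/512; -377/256; -47/32; -23/16; -11/8; -5/4; -1; 0 } -> -1511/1024
edge 13 of 15 (BLUE): { -2; -3/2; -95/64; -189/128; -1511/1024 | -755/512; -377/256; -47/32; -23/16; -11/8; -5/4; -1; 0 } -> -3021/2048
edge 14 of 15 (RED): { -2; -3/2; -95/64; -189/128; -1511/1024 | -3021/2048; -755/512; -377/256; -47/32; -23/16; -11/8; -5/4; -1; 0 } -> -6043/4096
edge 15 of 15 (BLUE): { -2; -3/2; -95/64; -189/128; -1511/1024; -6043/4096 | -3021/2048; -755/512; -377/256; -47/32; -23/16; -11/8; -5/4; -1; 0 } -> -12085/8192

-12085/8192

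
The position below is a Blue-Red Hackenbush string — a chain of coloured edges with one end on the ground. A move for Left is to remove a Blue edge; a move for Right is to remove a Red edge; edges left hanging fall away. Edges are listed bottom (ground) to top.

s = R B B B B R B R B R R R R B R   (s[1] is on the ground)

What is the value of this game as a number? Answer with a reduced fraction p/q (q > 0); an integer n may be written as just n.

Prefix values for R B B B B R B R B R R R R B R via {L|R} + simplicity:
1 of 15 · R · max L −∞ · min R 0 — -1
2 of 15 · RB · max L -1 · min R 0 — -1/2
3 of 15 · RBB · max L -1/2 · min R 0 — -1/4
4 of 15 · RBBB · max L -1/4 · min R 0 — -1/8
5 of 15 · RBBBB · max L -1/8 · min R 0 — -1/16
6 of 15 · RBBBBR · max L -1/8 · min R -1/16 — -3/32
7 of 15 · RBBBBRB · max L -3/32 · min R -1/16 — -5/64
8 of 15 · RBBBBRBR · max L -3/32 · min R -5/64 — -11/128
9 of 15 · RBBBBRBRB · max L -11/128 · min R -5/64 — -21/256
10 of 15 · RBBBBRBRBR · max L -11/128 · min R -21/256 — -43/512
11 of 15 · RBBBBRBRBRR · max L -11/128 · min R -43/512 — -87/1024
12 of 15 · RBBBBRBRBRRR · max L -11/128 · min R -87/1024 — -175/2048
13 of 15 · RBBBBRBRBRRRR · max L -11/128 · min R -175/2048 — -351/4096
14 of 15 · RBBBBRBRBRRRRB · max L -351/4096 · min R -175/2048 — -701/8192
15 of 15 · RBBBBRBRBRRRRBR · max L -351/4096 · min R -701/8192 — -1403/16384

-1403/16384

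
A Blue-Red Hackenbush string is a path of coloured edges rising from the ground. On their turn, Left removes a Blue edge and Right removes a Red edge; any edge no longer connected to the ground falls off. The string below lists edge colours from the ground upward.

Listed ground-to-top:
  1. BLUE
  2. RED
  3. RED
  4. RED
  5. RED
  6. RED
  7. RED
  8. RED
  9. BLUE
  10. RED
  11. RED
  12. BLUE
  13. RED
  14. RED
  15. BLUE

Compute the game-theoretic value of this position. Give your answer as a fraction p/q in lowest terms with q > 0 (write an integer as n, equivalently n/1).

147/16384

1 of 15 · B · max L 0 · min R +∞ -> 1
2 of 15 · BR · max L 0 · min R 1 -> 1/2
3 of 15 · BRR · max L 0 · min R 1/2 -> 1/4
4 of 15 · BRRR · max L 0 · min R 1/4 -> 1/8
5 of 15 · BRRRR · max L 0 · min R 1/8 -> 1/16
6 of 15 · BRRRRR · max L 0 · min R 1/16 -> 1/32
7 of 15 · BRRRRRR · max L 0 · min R 1/32 -> 1/64
8 of 15 · BRRRRRRR · max L 0 · min R 1/64 -> 1/128
9 of 15 · BRRRRRRRB · max L 1/128 · min R 1/64 -> 3/256
10 of 15 · BRRRRRRRBR · max L 1/128 · min R 3/256 -> 5/512
11 of 15 · BRRRRRRRBRR · max L 1/128 · min R 5/512 -> 9/1024
12 of 15 · BRRRRRRRBRRB · max L 9/1024 · min R 5/512 -> 19/2048
13 of 15 · BRRRRRRRBRRBR · max L 9/1024 · min R 19/2048 -> 37/4096
14 of 15 · BRRRRRRRBRRBRR · max L 9/1024 · min R 37/4096 -> 73/8192
15 of 15 · BRRRRRRRBRRBRRB · max L 73/8192 · min R 37/4096 -> 147/16384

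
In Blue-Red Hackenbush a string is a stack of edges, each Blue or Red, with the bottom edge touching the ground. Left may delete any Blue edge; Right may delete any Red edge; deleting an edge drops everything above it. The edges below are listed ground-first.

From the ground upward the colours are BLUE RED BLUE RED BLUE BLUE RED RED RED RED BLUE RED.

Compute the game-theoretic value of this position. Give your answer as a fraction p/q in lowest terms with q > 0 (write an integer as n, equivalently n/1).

1413/2048

Build value(s[:k]) for k = 1..12, string s = BLUE RED BLUE RED BLUE BLUE RED RED RED RED BLUE RED.
value(B) = { 0 | · } → 1
value(BR) = { 0 | 1 } → 1/2
value(BRB) = { 0 1/2 | 1 } → 3/4
value(BRBR) = { 0 1/2 | 3/4 1 } → 5/8
value(BRBRB) = { 0 1/2 5/8 | 3/4 1 } → 11/16
value(BRBRBB) = { 0 1/2 5/8 11/16 | 3/4 1 } → 23/32
value(BRBRBBR) = { 0 1/2 5/8 11/16 | 23/32 3/4 1 } → 45/64
value(BRBRBBRR) = { 0 1/2 5/8 11/16 | 45/64 23/32 3/4 1 } → 89/128
value(BRBRBBRRR) = { 0 1/2 5/8 11/16 | 89/128 45/64 23/32 3/4 1 } → 177/256
value(BRBRBBRRRR) = { 0 1/2 5/8 11/16 | 177/256 89/128 45/64 23/32 3/4 1 } → 353/512
value(BRBRBBRRRRB) = { 0 1/2 5/8 11/16 353/512 | 177/256 89/128 45/64 23/32 3/4 1 } → 707/1024
value(BRBRBBRRRRBR) = { 0 1/2 5/8 11/16 353/512 | 707/1024 177/256 89/128 45/64 23/32 3/4 1 } → 1413/2048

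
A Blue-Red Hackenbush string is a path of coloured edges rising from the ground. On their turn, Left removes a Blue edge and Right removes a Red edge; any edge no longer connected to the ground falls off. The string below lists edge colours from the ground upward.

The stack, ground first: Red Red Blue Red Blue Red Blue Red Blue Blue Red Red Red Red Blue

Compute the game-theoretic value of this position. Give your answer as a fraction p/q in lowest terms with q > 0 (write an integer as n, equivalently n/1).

Build value(s[:k]) for k = 1..15, string s = Red Red Blue Red Blue Red Blue Red Blue Blue Red Red Red Red Blue.
edge 1 of 15 (Red): { · | 0 } ⇒ -1
edge 2 of 15 (Red): { · | -1 0 } ⇒ -2
edge 3 of 15 (Blue): { -2 | -1 0 } ⇒ -3/2
edge 4 of 15 (Red): { -2 | -3/2 -1 0 } ⇒ -7/4
edge 5 of 15 (Blue): { -2 -7/4 | -3/2 -1 0 } ⇒ -13/8
edge 6 of 15 (Red): { -2 -7/4 | -13/8 -3/2 -1 0 } ⇒ -27/16
edge 7 of 15 (Blue): { -2 -7/4 -27/16 | -13/8 -3/2 -1 0 } ⇒ -53/32
edge 8 of 15 (Red): { -2 -7/4 -27/16 | -53/32 -13/8 -3/2 -1 0 } ⇒ -107/64
edge 9 of 15 (Blue): { -2 -7/4 -27/16 -107/64 | -53/32 -13/8 -3/2 -1 0 } ⇒ -213/128
edge 10 of 15 (Blue): { -2 -7/4 -27/16 -107/64 -213/128 | -53/32 -13/8 -3/2 -1 0 } ⇒ -425/256
edge 11 of 15 (Red): { -2 -7/4 -27/16 -107/64 -213/128 | -425/256 -53/32 -13/8 -3/2 -1 0 } ⇒ -851/512
edge 12 of 15 (Red): { -2 -7/4 -27/16 -107/64 -213/128 | -851/512 -425/256 -53/32 -13/8 -3/2 -1 0 } ⇒ -1703/1024
edge 13 of 15 (Red): { -2 -7/4 -27/16 -107/64 -213/128 | -1703/1024 -851/512 -425/256 -53/32 -13/8 -3/2 -1 0 } ⇒ -3407/2048
edge 14 of 15 (Red): { -2 -7/4 -27/16 -107/64 -213/128 | -3407/2048 -1703/1024 -851/512 -425/256 -53/32 -13/8 -3/2 -1 0 } ⇒ -6815/4096
edge 15 of 15 (Blue): { -2 -7/4 -27/16 -107/64 -213/128 -6815/4096 | -3407/2048 -1703/1024 -851/512 -425/256 -53/32 -13/8 -3/2 -1 0 } ⇒ -13629/8192

-13629/8192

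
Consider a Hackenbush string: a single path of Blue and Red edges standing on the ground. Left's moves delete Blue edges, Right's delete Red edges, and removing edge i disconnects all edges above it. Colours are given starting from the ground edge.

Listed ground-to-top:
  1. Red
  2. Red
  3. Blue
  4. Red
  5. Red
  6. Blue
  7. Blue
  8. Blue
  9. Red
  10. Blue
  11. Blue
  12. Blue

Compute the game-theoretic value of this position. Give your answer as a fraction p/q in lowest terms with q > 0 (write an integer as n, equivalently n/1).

step 1: add Red to get R; options L={ — } R={ 0 } so -1
step 2: add Red to get RR; options L={ — } R={ -1, 0 } so -2
step 3: add Blue to get RRB; options L={ -2 } R={ -1, 0 } so -3/2
step 4: add Red to get RRBR; options L={ -2 } R={ -3/2, -1, 0 } so -7/4
step 5: add Red to get RRBRR; options L={ -2 } R={ -7/4, -3/2, -1, 0 } so -15/8
step 6: add Blue to get RRBRRB; options L={ -2, -15/8 } R={ -7/4, -3/2, -1, 0 } so -29/16
step 7: add Blue to get RRBRRBB; options L={ -2, -15/8, -29/16 } R={ -7/4, -3/2, -1, 0 } so -57/32
step 8: add Blue to get RRBRRBBB; options L={ -2, -15/8, -29/16, -57/32 } R={ -7/4, -3/2, -1, 0 } so -113/64
step 9: add Red to get RRBRRBBBR; options L={ -2, -15/8, -29/16, -57/32 } R={ -113/64, -7/4, -3/2, -1, 0 } so -227/128
step 10: add Blue to get RRBRRBBBRB; options L={ -2, -15/8, -29/16, -57/32, -227/128 } R={ -113/64, -7/4, -3/2, -1, 0 } so -453/256
step 11: add Blue to get RRBRRBBBRBB; options L={ -2, -15/8, -29/16, -57/32, -227/128, -453/256 } R={ -113/64, -7/4, -3/2, -1, 0 } so -905/512
step 12: add Blue to get RRBRRBBBRBBB; options L={ -2, -15/8, -29/16, -57/32, -227/128, -453/256, -905/512 } R={ -113/64, -7/4, -3/2, -1, 0 } so -1809/1024

-1809/1024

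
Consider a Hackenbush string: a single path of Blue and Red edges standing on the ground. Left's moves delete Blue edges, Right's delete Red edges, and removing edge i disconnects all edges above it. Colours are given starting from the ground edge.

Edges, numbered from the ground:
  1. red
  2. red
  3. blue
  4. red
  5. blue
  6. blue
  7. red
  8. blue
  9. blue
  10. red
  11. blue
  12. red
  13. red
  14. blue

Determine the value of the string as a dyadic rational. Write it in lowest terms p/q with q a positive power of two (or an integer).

-6445/4096

Prefix values for red red blue red blue blue red blue blue red blue red red blue via {L|R} + simplicity:
v_1 [r]  L=[—]  R=[0]  → -1
v_2 [rr]  L=[—]  R=[-1, 0]  → -2
v_3 [rrb]  L=[-2]  R=[-1, 0]  → -3/2
v_4 [rrbr]  L=[-2]  R=[-3/2, -1, 0]  → -7/4
v_5 [rrbrb]  L=[-2, -7/4]  R=[-3/2, -1, 0]  → -13/8
v_6 [rrbrbb]  L=[-2, -7/4, -13/8]  R=[-3/2, -1, 0]  → -25/16
v_7 [rrbrbbr]  L=[-2, -7/4, -13/8]  R=[-25/16, -3/2, -1, 0]  → -51/32
v_8 [rrbrbbrb]  L=[-2, -7/4, -13/8, -51/32]  R=[-25/16, -3/2, -1, 0]  → -101/64
v_9 [rrbrbbrbb]  L=[-2, -7/4, -13/8, -51/32, -101/64]  R=[-25/16, -3/2, -1, 0]  → -201/128
v_10 [rrbrbbrbbr]  L=[-2, -7/4, -13/8, -51/32, -101/64]  R=[-201/128, -25/16, -3/2, -1, 0]  → -403/256
v_11 [rrbrbbrbbrb]  L=[-2, -7/4, -13/8, -51/32, -101/64, -403/256]  R=[-201/128, -25/16, -3/2, -1, 0]  → -805/512
v_12 [rrbrbbrbbrbr]  L=[-2, -7/4, -13/8, -51/32, -101/64, -403/256]  R=[-805/512, -201/128, -25/16, -3/2, -1, 0]  → -1611/1024
v_13 [rrbrbbrbbrbrr]  L=[-2, -7/4, -13/8, -51/32, -101/64, -403/256]  R=[-1611/1024, -805/512, -201/128, -25/16, -3/2, -1, 0]  → -3223/2048
v_14 [rrbrbbrbbrbrrb]  L=[-2, -7/4, -13/8, -51/32, -101/64, -403/256, -3223/2048]  R=[-1611/1024, -805/512, -201/128, -25/16, -3/2, -1, 0]  → -6445/4096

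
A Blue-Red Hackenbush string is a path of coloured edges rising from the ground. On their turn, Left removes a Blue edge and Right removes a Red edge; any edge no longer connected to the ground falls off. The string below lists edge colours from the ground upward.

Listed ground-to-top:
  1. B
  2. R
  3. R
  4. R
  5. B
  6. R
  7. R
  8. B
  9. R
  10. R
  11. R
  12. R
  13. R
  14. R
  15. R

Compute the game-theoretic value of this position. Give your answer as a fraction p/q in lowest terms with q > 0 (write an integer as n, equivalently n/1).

2305/16384

Build g(s[:k]) for k = 1..15, string s = B R R R B R R B R R R R R R R.
B: Left { 0 }, Right { none } -> simplest 1
BR: Left { 0 }, Right { 1 } -> simplest 1/2
BRR: Left { 0 }, Right { 1/2,1 } -> simplest 1/4
BRRR: Left { 0 }, Right { 1/4,1/2,1 } -> simplest 1/8
BRRRB: Left { 0,1/8 }, Right { 1/4,1/2,1 } -> simplest 3/16
BRRRBR: Left { 0,1/8 }, Right { 3/16,1/4,1/2,1 } -> simplest 5/32
BRRRBRR: Left { 0,1/8 }, Right { 5/32,3/16,1/4,1/2,1 } -> simplest 9/64
BRRRBRRB: Left { 0,1/8,9/64 }, Right { 5/32,3/16,1/4,1/2,1 } -> simplest 19/128
BRRRBRRBR: Left { 0,1/8,9/64 }, Right { 19/128,5/32,3/16,1/4,1/2,1 } -> simplest 37/256
BRRRBRRBRR: Left { 0,1/8,9/64 }, Right { 37/256,19/128,5/32,3/16,1/4,1/2,1 } -> simplest 73/512
BRRRBRRBRRR: Left { 0,1/8,9/64 }, Right { 73/512,37/256,19/128,5/32,3/16,1/4,1/2,1 } -> simplest 145/1024
BRRRBRRBRRRR: Left { 0,1/8,9/64 }, Right { 145/1024,73/512,37/256,19/128,5/32,3/16,1/4,1/2,1 } -> simplest 289/2048
BRRRBRRBRRRRR: Left { 0,1/8,9/64 }, Right { 289/2048,145/1024,73/512,37/256,19/128,5/32,3/16,1/4,1/2,1 } -> simplest 577/4096
BRRRBRRBRRRRRR: Left { 0,1/8,9/64 }, Right { 577/4096,289/2048,145/1024,73/512,37/256,19/128,5/32,3/16,1/4,1/2,1 } -> simplest 1153/8192
BRRRBRRBRRRRRRR: Left { 0,1/8,9/64 }, Right { 1153/8192,577/4096,289/2048,145/1024,73/512,37/256,19/128,5/32,3/16,1/4,1/2,1 } -> simplest 2305/16384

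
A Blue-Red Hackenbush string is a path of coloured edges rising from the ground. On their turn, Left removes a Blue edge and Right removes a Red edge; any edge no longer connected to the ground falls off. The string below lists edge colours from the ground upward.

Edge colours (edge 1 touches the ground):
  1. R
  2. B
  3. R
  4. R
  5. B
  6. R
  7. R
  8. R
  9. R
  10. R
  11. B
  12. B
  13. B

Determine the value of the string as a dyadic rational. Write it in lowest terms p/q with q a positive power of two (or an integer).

Build val(s[:k]) for k = 1..13, string s = R B R R B R R R R R B B B.
R: Left { · }, Right { 0 } gives simplest -1
RB: Left { -1 }, Right { 0 } gives simplest -1/2
RBR: Left { -1 }, Right { -1/2; 0 } gives simplest -3/4
RBRR: Left { -1 }, Right { -3/4; -1/2; 0 } gives simplest -7/8
RBRRB: Left { -1; -7/8 }, Right { -3/4; -1/2; 0 } gives simplest -13/16
RBRRBR: Left { -1; -7/8 }, Right { -13/16; -3/4; -1/2; 0 } gives simplest -27/32
RBRRBRR: Left { -1; -7/8 }, Right { -27/32; -13/16; -3/4; -1/2; 0 } gives simplest -55/64
RBRRBRRR: Left { -1; -7/8 }, Right { -55/64; -27/32; -13/16; -3/4; -1/2; 0 } gives simplest -111/128
RBRRBRRRR: Left { -1; -7/8 }, Right { -111/128; -55/64; -27/32; -13/16; -3/4; -1/2; 0 } gives simplest -223/256
RBRRBRRRRR: Left { -1; -7/8 }, Right { -223/256; -111/128; -55/64; -27/32; -13/16; -3/4; -1/2; 0 } gives simplest -447/512
RBRRBRRRRRB: Left { -1; -7/8; -447/512 }, Right { -223/256; -111/128; -55/64; -27/32; -13/16; -3/4; -1/2; 0 } gives simplest -893/1024
RBRRBRRRRRBB: Left { -1; -7/8; -447/512; -893/1024 }, Right { -223/256; -111/128; -55/64; -27/32; -13/16; -3/4; -1/2; 0 } gives simplest -1785/2048
RBRRBRRRRRBBB: Left { -1; -7/8; -447/512; -893/1024; -1785/2048 }, Right { -223/256; -111/128; -55/64; -27/32; -13/16; -3/4; -1/2; 0 } gives simplest -3569/4096

-3569/4096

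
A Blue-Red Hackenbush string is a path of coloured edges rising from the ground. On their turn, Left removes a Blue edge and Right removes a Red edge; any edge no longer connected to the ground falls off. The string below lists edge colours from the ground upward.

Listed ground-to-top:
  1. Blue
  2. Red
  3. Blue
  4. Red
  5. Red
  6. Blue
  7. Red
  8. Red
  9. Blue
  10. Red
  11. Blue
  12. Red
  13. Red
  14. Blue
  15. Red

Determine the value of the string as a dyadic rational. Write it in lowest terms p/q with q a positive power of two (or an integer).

G(B) = { 0 | — } — 1
G(BR) = { 0 | 1 } — 1/2
G(BRB) = { 0,1/2 | 1 } — 3/4
G(BRBR) = { 0,1/2 | 3/4,1 } — 5/8
G(BRBRR) = { 0,1/2 | 5/8,3/4,1 } — 9/16
G(BRBRRB) = { 0,1/2,9/16 | 5/8,3/4,1 } — 19/32
G(BRBRRBR) = { 0,1/2,9/16 | 19/32,5/8,3/4,1 } — 37/64
G(BRBRRBRR) = { 0,1/2,9/16 | 37/64,19/32,5/8,3/4,1 } — 73/128
G(BRBRRBRRB) = { 0,1/2,9/16,73/128 | 37/64,19/32,5/8,3/4,1 } — 147/256
G(BRBRRBRRBR) = { 0,1/2,9/16,73/128 | 147/256,37/64,19/32,5/8,3/4,1 } — 293/512
G(BRBRRBRRBRB) = { 0,1/2,9/16,73/128,293/512 | 147/256,37/64,19/32,5/8,3/4,1 } — 587/1024
G(BRBRRBRRBRBR) = { 0,1/2,9/16,73/128,293/512 | 587/1024,147/256,37/64,19/32,5/8,3/4,1 } — 1173/2048
G(BRBRRBRRBRBRR) = { 0,1/2,9/16,73/128,293/512 | 1173/2048,587/1024,147/256,37/64,19/32,5/8,3/4,1 } — 2345/4096
G(BRBRRBRRBRBRRB) = { 0,1/2,9/16,73/128,293/512,2345/4096 | 1173/2048,587/1024,147/256,37/64,19/32,5/8,3/4,1 } — 4691/8192
G(BRBRRBRRBRBRRBR) = { 0,1/2,9/16,73/128,293/512,2345/4096 | 4691/8192,1173/2048,587/1024,147/256,37/64,19/32,5/8,3/4,1 } — 9381/16384

9381/16384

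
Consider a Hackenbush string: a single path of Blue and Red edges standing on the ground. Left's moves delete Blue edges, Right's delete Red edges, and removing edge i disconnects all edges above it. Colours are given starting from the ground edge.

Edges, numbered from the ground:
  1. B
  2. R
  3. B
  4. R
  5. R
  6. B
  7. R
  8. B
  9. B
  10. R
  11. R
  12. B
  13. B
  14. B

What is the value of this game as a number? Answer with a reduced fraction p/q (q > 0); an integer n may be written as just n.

4815/8192

Prefix values for B R B R R B R B B R R B B B via {L|R} + simplicity:
step 1: add B to get B; options L={ 0 } R={ — } = 1
step 2: add R to get BR; options L={ 0 } R={ 1 } = 1/2
step 3: add B to get BRB; options L={ 0, 1/2 } R={ 1 } = 3/4
step 4: add R to get BRBR; options L={ 0, 1/2 } R={ 3/4, 1 } = 5/8
step 5: add R to get BRBRR; options L={ 0, 1/2 } R={ 5/8, 3/4, 1 } = 9/16
step 6: add B to get BRBRRB; options L={ 0, 1/2, 9/16 } R={ 5/8, 3/4, 1 } = 19/32
step 7: add R to get BRBRRBR; options L={ 0, 1/2, 9/16 } R={ 19/32, 5/8, 3/4, 1 } = 37/64
step 8: add B to get BRBRRBRB; options L={ 0, 1/2, 9/16, 37/64 } R={ 19/32, 5/8, 3/4, 1 } = 75/128
step 9: add B to get BRBRRBRBB; options L={ 0, 1/2, 9/16, 37/64, 75/128 } R={ 19/32, 5/8, 3/4, 1 } = 151/256
step 10: add R to get BRBRRBRBBR; options L={ 0, 1/2, 9/16, 37/64, 75/128 } R={ 151/256, 19/32, 5/8, 3/4, 1 } = 301/512
step 11: add R to get BRBRRBRBBRR; options L={ 0, 1/2, 9/16, 37/64, 75/128 } R={ 301/512, 151/256, 19/32, 5/8, 3/4, 1 } = 601/1024
step 12: add B to get BRBRRBRBBRRB; options L={ 0, 1/2, 9/16, 37/64, 75/128, 601/1024 } R={ 301/512, 151/256, 19/32, 5/8, 3/4, 1 } = 1203/2048
step 13: add B to get BRBRRBRBBRRBB; options L={ 0, 1/2, 9/16, 37/64, 75/128, 601/1024, 1203/2048 } R={ 301/512, 151/256, 19/32, 5/8, 3/4, 1 } = 2407/4096
step 14: add B to get BRBRRBRBBRRBBB; options L={ 0, 1/2, 9/16, 37/64, 75/128, 601/1024, 1203/2048, 2407/4096 } R={ 301/512, 151/256, 19/32, 5/8, 3/4, 1 } = 4815/8192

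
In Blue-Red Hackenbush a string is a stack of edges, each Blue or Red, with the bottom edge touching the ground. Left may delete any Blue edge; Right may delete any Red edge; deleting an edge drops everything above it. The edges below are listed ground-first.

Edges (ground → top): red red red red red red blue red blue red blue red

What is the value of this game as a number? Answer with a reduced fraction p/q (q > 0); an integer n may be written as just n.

edge 1 of 12 (red): { · | 0 } ⇒ -1
edge 2 of 12 (red): { · | -1; 0 } ⇒ -2
edge 3 of 12 (red): { · | -2; -1; 0 } ⇒ -3
edge 4 of 12 (red): { · | -3; -2; -1; 0 } ⇒ -4
edge 5 of 12 (red): { · | -4; -3; -2; -1; 0 } ⇒ -5
edge 6 of 12 (red): { · | -5; -4; -3; -2; -1; 0 } ⇒ -6
edge 7 of 12 (blue): { -6 | -5; -4; -3; -2; -1; 0 } ⇒ -11/2
edge 8 of 12 (red): { -6 | -11/2; -5; -4; -3; -2; -1; 0 } ⇒ -23/4
edge 9 of 12 (blue): { -6; -23/4 | -11/2; -5; -4; -3; -2; -1; 0 } ⇒ -45/8
edge 10 of 12 (red): { -6; -23/4 | -45/8; -11/2; -5; -4; -3; -2; -1; 0 } ⇒ -91/16
edge 11 of 12 (blue): { -6; -23/4; -91/16 | -45/8; -11/2; -5; -4; -3; -2; -1; 0 } ⇒ -181/32
edge 12 of 12 (red): { -6; -23/4; -91/16 | -181/32; -45/8; -11/2; -5; -4; -3; -2; -1; 0 } ⇒ -363/64

-363/64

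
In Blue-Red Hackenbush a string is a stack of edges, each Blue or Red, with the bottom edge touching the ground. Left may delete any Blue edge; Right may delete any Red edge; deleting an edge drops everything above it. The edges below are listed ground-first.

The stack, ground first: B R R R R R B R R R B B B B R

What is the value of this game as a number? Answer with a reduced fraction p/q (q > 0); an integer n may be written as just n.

573/16384

Build value(s[:k]) for k = 1..15, string s = B R R R R R B R R R B B B B R.
1 of 15 · B · max L 0 · min R +∞ => 1
2 of 15 · BR · max L 0 · min R 1 => 1/2
3 of 15 · BRR · max L 0 · min R 1/2 => 1/4
4 of 15 · BRRR · max L 0 · min R 1/4 => 1/8
5 of 15 · BRRRR · max L 0 · min R 1/8 => 1/16
6 of 15 · BRRRRR · max L 0 · min R 1/16 => 1/32
7 of 15 · BRRRRRB · max L 1/32 · min R 1/16 => 3/64
8 of 15 · BRRRRRBR · max L 1/32 · min R 3/64 => 5/128
9 of 15 · BRRRRRBRR · max L 1/32 · min R 5/128 => 9/256
10 of 15 · BRRRRRBRRR · max L 1/32 · min R 9/256 => 17/512
11 of 15 · BRRRRRBRRRB · max L 17/512 · min R 9/256 => 35/1024
12 of 15 · BRRRRRBRRRBB · max L 35/1024 · min R 9/256 => 71/2048
13 of 15 · BRRRRRBRRRBBB · max L 71/2048 · min R 9/256 => 143/4096
14 of 15 · BRRRRRBRRRBBBB · max L 143/4096 · min R 9/256 => 287/8192
15 of 15 · BRRRRRBRRRBBBBR · max L 143/4096 · min R 287/8192 => 573/16384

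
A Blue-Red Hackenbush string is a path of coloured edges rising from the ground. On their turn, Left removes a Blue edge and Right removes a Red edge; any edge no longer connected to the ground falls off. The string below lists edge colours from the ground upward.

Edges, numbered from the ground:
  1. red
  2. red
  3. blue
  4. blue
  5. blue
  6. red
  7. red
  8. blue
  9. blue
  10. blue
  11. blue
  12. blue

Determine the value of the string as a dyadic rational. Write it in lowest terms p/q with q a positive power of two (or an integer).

-1217/1024

v(r) = {  | 0 } ⇒ -1
v(rr) = {  | -1; 0 } ⇒ -2
v(rrb) = { -2 | -1; 0 } ⇒ -3/2
v(rrbb) = { -2; -3/2 | -1; 0 } ⇒ -5/4
v(rrbbb) = { -2; -3/2; -5/4 | -1; 0 } ⇒ -9/8
v(rrbbbr) = { -2; -3/2; -5/4 | -9/8; -1; 0 } ⇒ -19/16
v(rrbbbrr) = { -2; -3/2; -5/4 | -19/16; -9/8; -1; 0 } ⇒ -39/32
v(rrbbbrrb) = { -2; -3/2; -5/4; -39/32 | -19/16; -9/8; -1; 0 } ⇒ -77/64
v(rrbbbrrbb) = { -2; -3/2; -5/4; -39/32; -77/64 | -19/16; -9/8; -1; 0 } ⇒ -153/128
v(rrbbbrrbbb) = { -2; -3/2; -5/4; -39/32; -77/64; -153/128 | -19/16; -9/8; -1; 0 } ⇒ -305/256
v(rrbbbrrbbbb) = { -2; -3/2; -5/4; -39/32; -77/64; -153/128; -305/256 | -19/16; -9/8; -1; 0 } ⇒ -609/512
v(rrbbbrrbbbbb) = { -2; -3/2; -5/4; -39/32; -77/64; -153/128; -305/256; -609/512 | -19/16; -9/8; -1; 0 } ⇒ -1217/1024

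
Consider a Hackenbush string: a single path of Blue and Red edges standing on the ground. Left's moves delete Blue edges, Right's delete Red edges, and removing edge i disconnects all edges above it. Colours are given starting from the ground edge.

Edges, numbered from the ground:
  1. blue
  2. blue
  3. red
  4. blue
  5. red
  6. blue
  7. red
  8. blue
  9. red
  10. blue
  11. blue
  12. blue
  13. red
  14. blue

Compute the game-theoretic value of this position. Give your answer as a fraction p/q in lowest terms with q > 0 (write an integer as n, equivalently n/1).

6843/4096

Build value(s[:k]) for k = 1..14, string s = blue blue red blue red blue red blue red blue blue blue red blue.
b: Left { 0 }, Right { (no moves) } ⇒ simplest 1
bb: Left { 0 1 }, Right { (no moves) } ⇒ simplest 2
bbr: Left { 0 1 }, Right { 2 } ⇒ simplest 3/2
bbrb: Left { 0 1 3/2 }, Right { 2 } ⇒ simplest 7/4
bbrbr: Left { 0 1 3/2 }, Right { 7/4 2 } ⇒ simplest 13/8
bbrbrb: Left { 0 1 3/2 13/8 }, Right { 7/4 2 } ⇒ simplest 27/16
bbrbrbr: Left { 0 1 3/2 13/8 }, Right { 27/16 7/4 2 } ⇒ simplest 53/32
bbrbrbrb: Left { 0 1 3/2 13/8 53/32 }, Right { 27/16 7/4 2 } ⇒ simplest 107/64
bbrbrbrbr: Left { 0 1 3/2 13/8 53/32 }, Right { 107/64 27/16 7/4 2 } ⇒ simplest 213/128
bbrbrbrbrb: Left { 0 1 3/2 13/8 53/32 213/128 }, Right { 107/64 27/16 7/4 2 } ⇒ simplest 427/256
bbrbrbrbrbb: Left { 0 1 3/2 13/8 53/32 213/128 427/256 }, Right { 107/64 27/16 7/4 2 } ⇒ simplest 855/512
bbrbrbrbrbbb: Left { 0 1 3/2 13/8 53/32 213/128 427/256 855/512 }, Right { 107/64 27/16 7/4 2 } ⇒ simplest 1711/1024
bbrbrbrbrbbbr: Left { 0 1 3/2 13/8 53/32 213/128 427/256 855/512 }, Right { 1711/1024 107/64 27/16 7/4 2 } ⇒ simplest 3421/2048
bbrbrbrbrbbbrb: Left { 0 1 3/2 13/8 53/32 213/128 427/256 855/512 3421/2048 }, Right { 1711/1024 107/64 27/16 7/4 2 } ⇒ simplest 6843/4096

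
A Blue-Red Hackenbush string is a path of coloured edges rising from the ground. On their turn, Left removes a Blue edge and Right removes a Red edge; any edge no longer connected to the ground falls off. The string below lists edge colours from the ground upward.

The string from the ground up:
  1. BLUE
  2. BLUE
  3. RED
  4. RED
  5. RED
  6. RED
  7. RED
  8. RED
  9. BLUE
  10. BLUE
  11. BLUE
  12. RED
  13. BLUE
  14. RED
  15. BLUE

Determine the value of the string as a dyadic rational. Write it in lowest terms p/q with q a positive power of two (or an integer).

8427/8192

Prefix values for BLUE BLUE RED RED RED RED RED RED BLUE BLUE BLUE RED BLUE RED BLUE via {L|R} + simplicity:
val(B) = { 0 | (no moves) } -> 1
val(BB) = { 0,1 | (no moves) } -> 2
val(BBR) = { 0,1 | 2 } -> 3/2
val(BBRR) = { 0,1 | 3/2,2 } -> 5/4
val(BBRRR) = { 0,1 | 5/4,3/2,2 } -> 9/8
val(BBRRRR) = { 0,1 | 9/8,5/4,3/2,2 } -> 17/16
val(BBRRRRR) = { 0,1 | 17/16,9/8,5/4,3/2,2 } -> 33/32
val(BBRRRRRR) = { 0,1 | 33/32,17/16,9/8,5/4,3/2,2 } -> 65/64
val(BBRRRRRRB) = { 0,1,65/64 | 33/32,17/16,9/8,5/4,3/2,2 } -> 131/128
val(BBRRRRRRBB) = { 0,1,65/64,131/128 | 33/32,17/16,9/8,5/4,3/2,2 } -> 263/256
val(BBRRRRRRBBB) = { 0,1,65/64,131/128,263/256 | 33/32,17/16,9/8,5/4,3/2,2 } -> 527/512
val(BBRRRRRRBBBR) = { 0,1,65/64,131/128,263/256 | 527/512,33/32,17/16,9/8,5/4,3/2,2 } -> 1053/1024
val(BBRRRRRRBBBRB) = { 0,1,65/64,131/128,263/256,1053/1024 | 527/512,33/32,17/16,9/8,5/4,3/2,2 } -> 2107/2048
val(BBRRRRRRBBBRBR) = { 0,1,65/64,131/128,263/256,1053/1024 | 2107/2048,527/512,33/32,17/16,9/8,5/4,3/2,2 } -> 4213/4096
val(BBRRRRRRBBBRBRB) = { 0,1,65/64,131/128,263/256,1053/1024,4213/4096 | 2107/2048,527/512,33/32,17/16,9/8,5/4,3/2,2 } -> 8427/8192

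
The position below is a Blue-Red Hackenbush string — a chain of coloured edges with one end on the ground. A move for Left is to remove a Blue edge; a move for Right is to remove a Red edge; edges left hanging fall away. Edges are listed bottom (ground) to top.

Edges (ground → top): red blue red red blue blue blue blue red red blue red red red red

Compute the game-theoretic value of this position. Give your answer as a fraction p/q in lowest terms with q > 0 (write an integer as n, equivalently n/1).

-12511/16384

Build G(s[:k]) for k = 1..15, string s = red blue red red blue blue blue blue red red blue red red red red.
r: Left { — }, Right { 0 } = simplest -1
rb: Left { -1 }, Right { 0 } = simplest -1/2
rbr: Left { -1 }, Right { -1/2 0 } = simplest -3/4
rbrr: Left { -1 }, Right { -3/4 -1/2 0 } = simplest -7/8
rbrrb: Left { -1 -7/8 }, Right { -3/4 -1/2 0 } = simplest -13/16
rbrrbb: Left { -1 -7/8 -13/16 }, Right { -3/4 -1/2 0 } = simplest -25/32
rbrrbbb: Left { -1 -7/8 -13/16 -25/32 }, Right { -3/4 -1/2 0 } = simplest -49/64
rbrrbbbb: Left { -1 -7/8 -13/16 -25/32 -49/64 }, Right { -3/4 -1/2 0 } = simplest -97/128
rbrrbbbbr: Left { -1 -7/8 -13/16 -25/32 -49/64 }, Right { -97/128 -3/4 -1/2 0 } = simplest -195/256
rbrrbbbbrr: Left { -1 -7/8 -13/16 -25/32 -49/64 }, Right { -195/256 -97/128 -3/4 -1/2 0 } = simplest -391/512
rbrrbbbbrrb: Left { -1 -7/8 -13/16 -25/32 -49/64 -391/512 }, Right { -195/256 -97/128 -3/4 -1/2 0 } = simplest -781/1024
rbrrbbbbrrbr: Left { -1 -7/8 -13/16 -25/32 -49/64 -391/512 }, Right { -781/1024 -195/256 -97/128 -3/4 -1/2 0 } = simplest -1563/2048
rbrrbbbbrrbrr: Left { -1 -7/8 -13/16 -25/32 -49/64 -391/512 }, Right { -1563/2048 -781/1024 -195/256 -97/128 -3/4 -1/2 0 } = simplest -3127/4096
rbrrbbbbrrbrrr: Left { -1 -7/8 -13/16 -25/32 -49/64 -391/512 }, Right { -3127/4096 -1563/2048 -781/1024 -195/256 -97/128 -3/4 -1/2 0 } = simplest -6255/8192
rbrrbbbbrrbrrrr: Left { -1 -7/8 -13/16 -25/32 -49/64 -391/512 }, Right { -6255/8192 -3127/4096 -1563/2048 -781/1024 -195/256 -97/128 -3/4 -1/2 0 } = simplest -12511/16384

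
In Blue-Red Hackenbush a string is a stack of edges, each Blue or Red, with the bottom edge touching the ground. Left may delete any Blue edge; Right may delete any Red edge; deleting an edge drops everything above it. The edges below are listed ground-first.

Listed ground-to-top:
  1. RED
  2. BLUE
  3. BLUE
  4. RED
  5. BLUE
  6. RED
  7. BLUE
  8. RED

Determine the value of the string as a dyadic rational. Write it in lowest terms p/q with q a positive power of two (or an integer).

-43/128

Prefix values for RED BLUE BLUE RED BLUE RED BLUE RED via {L|R} + simplicity:
step 1: add RED to get R; options L={  } R={ 0 } ⇒ -1
step 2: add BLUE to get RB; options L={ -1 } R={ 0 } ⇒ -1/2
step 3: add BLUE to get RBB; options L={ -1, -1/2 } R={ 0 } ⇒ -1/4
step 4: add RED to get RBBR; options L={ -1, -1/2 } R={ -1/4, 0 } ⇒ -3/8
step 5: add BLUE to get RBBRB; options L={ -1, -1/2, -3/8 } R={ -1/4, 0 } ⇒ -5/16
step 6: add RED to get RBBRBR; options L={ -1, -1/2, -3/8 } R={ -5/16, -1/4, 0 } ⇒ -11/32
step 7: add BLUE to get RBBRBRB; options L={ -1, -1/2, -3/8, -11/32 } R={ -5/16, -1/4, 0 } ⇒ -21/64
step 8: add RED to get RBBRBRBR; options L={ -1, -1/2, -3/8, -11/32 } R={ -21/64, -5/16, -1/4, 0 } ⇒ -43/128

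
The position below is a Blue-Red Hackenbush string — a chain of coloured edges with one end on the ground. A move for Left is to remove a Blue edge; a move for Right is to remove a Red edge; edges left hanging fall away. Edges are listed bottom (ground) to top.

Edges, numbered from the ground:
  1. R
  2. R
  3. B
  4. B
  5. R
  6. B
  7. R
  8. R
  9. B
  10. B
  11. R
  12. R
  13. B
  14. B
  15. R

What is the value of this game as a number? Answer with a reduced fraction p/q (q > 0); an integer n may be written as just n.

g(R) = { none | 0 } — -1
g(RR) = { none | -1,0 } — -2
g(RRB) = { -2 | -1,0 } — -3/2
g(RRBB) = { -2,-3/2 | -1,0 } — -5/4
g(RRBBR) = { -2,-3/2 | -5/4,-1,0 } — -11/8
g(RRBBRB) = { -2,-3/2,-11/8 | -5/4,-1,0 } — -21/16
g(RRBBRBR) = { -2,-3/2,-11/8 | -21/16,-5/4,-1,0 } — -43/32
g(RRBBRBRR) = { -2,-3/2,-11/8 | -43/32,-21/16,-5/4,-1,0 } — -87/64
g(RRBBRBRRB) = { -2,-3/2,-11/8,-87/64 | -43/32,-21/16,-5/4,-1,0 } — -173/128
g(RRBBRBRRBB) = { -2,-3/2,-11/8,-87/64,-173/128 | -43/32,-21/16,-5/4,-1,0 } — -345/256
g(RRBBRBRRBBR) = { -2,-3/2,-11/8,-87/64,-173/128 | -345/256,-43/32,-21/16,-5/4,-1,0 } — -691/512
g(RRBBRBRRBBRR) = { -2,-3/2,-11/8,-87/64,-173/128 | -691/512,-345/256,-43/32,-21/16,-5/4,-1,0 } — -1383/1024
g(RRBBRBRRBBRRB) = { -2,-3/2,-11/8,-87/64,-173/128,-1383/1024 | -691/512,-345/256,-43/32,-21/16,-5/4,-1,0 } — -2765/2048
g(RRBBRBRRBBRRBB) = { -2,-3/2,-11/8,-87/64,-173/128,-1383/1024,-2765/2048 | -691/512,-345/256,-43/32,-21/16,-5/4,-1,0 } — -5529/4096
g(RRBBRBRRBBRRBBR) = { -2,-3/2,-11/8,-87/64,-173/128,-1383/1024,-2765/2048 | -5529/4096,-691/512,-345/256,-43/32,-21/16,-5/4,-1,0 } — -11059/8192

-11059/8192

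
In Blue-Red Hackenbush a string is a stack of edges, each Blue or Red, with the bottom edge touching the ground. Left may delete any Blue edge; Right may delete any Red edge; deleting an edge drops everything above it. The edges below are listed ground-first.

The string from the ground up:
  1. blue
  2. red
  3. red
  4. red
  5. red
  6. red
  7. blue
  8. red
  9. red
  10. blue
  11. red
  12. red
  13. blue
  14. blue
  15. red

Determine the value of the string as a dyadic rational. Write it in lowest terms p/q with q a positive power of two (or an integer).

589/16384

Prefix values for blue red red red red red blue red red blue red red blue blue red via {L|R} + simplicity:
edge 1 of 15 (blue): { 0 | none } — 1
edge 2 of 15 (red): { 0 | 1 } — 1/2
edge 3 of 15 (red): { 0 | 1/2,1 } — 1/4
edge 4 of 15 (red): { 0 | 1/4,1/2,1 } — 1/8
edge 5 of 15 (red): { 0 | 1/8,1/4,1/2,1 } — 1/16
edge 6 of 15 (red): { 0 | 1/16,1/8,1/4,1/2,1 } — 1/32
edge 7 of 15 (blue): { 0,1/32 | 1/16,1/8,1/4,1/2,1 } — 3/64
edge 8 of 15 (red): { 0,1/32 | 3/64,1/16,1/8,1/4,1/2,1 } — 5/128
edge 9 of 15 (red): { 0,1/32 | 5/128,3/64,1/16,1/8,1/4,1/2,1 } — 9/256
edge 10 of 15 (blue): { 0,1/32,9/256 | 5/128,3/64,1/16,1/8,1/4,1/2,1 } — 19/512
edge 11 of 15 (red): { 0,1/32,9/256 | 19/512,5/128,3/64,1/16,1/8,1/4,1/2,1 } — 37/1024
edge 12 of 15 (red): { 0,1/32,9/256 | 37/1024,19/512,5/128,3/64,1/16,1/8,1/4,1/2,1 } — 73/2048
edge 13 of 15 (blue): { 0,1/32,9/256,73/2048 | 37/1024,19/512,5/128,3/64,1/16,1/8,1/4,1/2,1 } — 147/4096
edge 14 of 15 (blue): { 0,1/32,9/256,73/2048,147/4096 | 37/1024,19/512,5/128,3/64,1/16,1/8,1/4,1/2,1 } — 295/8192
edge 15 of 15 (red): { 0,1/32,9/256,73/2048,147/4096 | 295/8192,37/1024,19/512,5/128,3/64,1/16,1/8,1/4,1/2,1 } — 589/16384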